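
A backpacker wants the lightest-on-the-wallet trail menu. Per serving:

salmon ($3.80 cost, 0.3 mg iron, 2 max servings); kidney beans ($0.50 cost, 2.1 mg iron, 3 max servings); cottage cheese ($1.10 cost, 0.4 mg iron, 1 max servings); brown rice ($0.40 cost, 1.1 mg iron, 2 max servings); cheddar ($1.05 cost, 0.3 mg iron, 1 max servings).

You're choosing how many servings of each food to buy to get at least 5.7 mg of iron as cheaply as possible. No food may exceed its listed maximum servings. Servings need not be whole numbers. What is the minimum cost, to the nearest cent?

Cost per mg of iron: kidney beans $0.2381, brown rice $0.3636, cottage cheese $2.7500, cheddar $3.5000, salmon $12.6667.
Take 2.714 servings of kidney beans: +5.7 mg iron for $1.36 (total $1.36, still need 0.0 mg).
Greedy by cheapest-per-mg is optimal for a single linear constraint, so the minimum cost is $1.36.

$1.36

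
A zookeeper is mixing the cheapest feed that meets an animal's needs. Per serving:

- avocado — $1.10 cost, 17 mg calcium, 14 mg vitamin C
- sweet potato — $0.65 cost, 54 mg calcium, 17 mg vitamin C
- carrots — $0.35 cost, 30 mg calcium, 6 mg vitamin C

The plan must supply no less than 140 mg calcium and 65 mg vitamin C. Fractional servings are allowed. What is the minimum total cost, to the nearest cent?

$2.49

Two binding constraints pin down two serving amounts, so the optimal mix uses at most two foods. The candidates are each food alone (scaled to the tighter of calcium/vitamin C) and each pair with both constraints tight.
avocado only: max(140/17, 65/14) = 8.235 servings → $9.06.
sweet potato only: max(140/54, 65/17) = 3.824 servings → $2.49.
carrots only: max(140/30, 65/6) = 10.83 servings → $3.79.
avocado + sweet potato with both tight: 2.42 servings and 1.831 servings → $3.85.
avocado + carrots with both tight: 3.491 servings and 2.689 servings → $4.78.
sweet potato + carrots: intersection lies outside the first quadrant.
So the least-cost plan costs $2.49.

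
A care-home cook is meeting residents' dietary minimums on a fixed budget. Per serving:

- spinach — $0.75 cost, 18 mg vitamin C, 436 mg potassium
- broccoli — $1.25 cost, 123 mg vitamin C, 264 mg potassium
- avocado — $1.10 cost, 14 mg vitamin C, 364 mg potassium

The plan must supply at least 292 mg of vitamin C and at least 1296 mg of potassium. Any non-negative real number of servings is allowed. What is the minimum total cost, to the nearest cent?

$3.92

A basic optimal solution has at most two foods positive. Try each food alone and each pair with both targets met exactly.
spinach only: max(292/18, 1296/436) = 16.22 servings → $12.17.
broccoli only: max(292/123, 1296/264) = 4.909 servings → $6.14.
avocado only: max(292/14, 1296/364) = 20.86 servings → $22.94.
spinach + broccoli with both tight: 1.684 servings and 2.128 servings → $3.92.
spinach + avocado: intersection lies outside the first quadrant.
broccoli + avocado with both tight: 2.146 servings and 2.004 servings → $4.89.
Cheapest feasible corner: $3.92.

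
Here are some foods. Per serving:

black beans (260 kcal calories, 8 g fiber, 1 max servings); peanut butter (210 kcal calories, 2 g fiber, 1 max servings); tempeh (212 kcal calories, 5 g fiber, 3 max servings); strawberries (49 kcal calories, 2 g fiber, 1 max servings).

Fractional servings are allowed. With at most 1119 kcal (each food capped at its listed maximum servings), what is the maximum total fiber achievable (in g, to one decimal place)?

26.7 g

Fiber per kcal: strawberries 0.04082, black beans 0.03077, tempeh 0.02358, peanut butter 0.009524.
Take 1 serving of strawberries: uses 49 kcal, +2.0 g fiber (running total 2.0 g).
Take 1 serving of black beans: uses 260 kcal, +8.0 g fiber (running total 10.0 g).
Take 3 servings of tempeh: uses 636 kcal, +15.0 g fiber (running total 25.0 g).
Take 0.8286 servings of peanut butter: uses 174 kcal, +1.7 g fiber (running total 26.7 g).
Filling greedily by fiber-per-kcal is optimal for one linear limit, giving 26.7 g.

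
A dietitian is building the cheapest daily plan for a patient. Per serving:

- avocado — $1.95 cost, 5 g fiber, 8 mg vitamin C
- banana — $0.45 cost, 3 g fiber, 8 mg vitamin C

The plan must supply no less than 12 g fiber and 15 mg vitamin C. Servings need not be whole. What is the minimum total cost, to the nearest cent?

$1.80

For a min-cost LP with two ≥-constraints, a basic feasible solution has at most two positive variables.
avocado only: max(12/5, 15/8) = 2.4 servings → $4.68.
banana only: max(12/3, 15/8) = 4 servings → $1.80.
avocado + banana with both targets exact would need a negative amount; discard.
So the least-cost plan costs $1.80.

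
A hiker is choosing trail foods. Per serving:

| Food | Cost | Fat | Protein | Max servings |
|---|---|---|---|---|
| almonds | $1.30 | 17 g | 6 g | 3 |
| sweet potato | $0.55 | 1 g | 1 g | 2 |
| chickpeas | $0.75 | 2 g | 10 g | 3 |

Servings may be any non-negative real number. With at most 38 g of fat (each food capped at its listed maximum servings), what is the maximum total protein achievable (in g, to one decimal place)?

42.6 g

Protein per g fat: chickpeas 5, sweet potato 1, almonds 0.3529.
Take 3 servings of chickpeas: uses 6 g fat, +30.0 g protein (running total 30.0 g).
Take 2 servings of sweet potato: uses 2 g fat, +2.0 g protein (running total 32.0 g).
Take 1.765 servings of almonds: uses 30 g fat, +10.6 g protein (running total 42.6 g).
Greedy by best ratio exhausts the fat allowance optimally: 42.6 g.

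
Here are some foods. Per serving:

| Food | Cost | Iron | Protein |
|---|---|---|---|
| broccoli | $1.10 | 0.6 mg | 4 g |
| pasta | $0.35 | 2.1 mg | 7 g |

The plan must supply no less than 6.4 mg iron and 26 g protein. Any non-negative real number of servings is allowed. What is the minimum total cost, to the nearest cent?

broccoli only: max(6.4/0.6, 26/4) = 10.67 servings → $11.73.
pasta only: max(6.4/2.1, 26/7) = 3.714 servings → $1.30.
broccoli + pasta with both tight: 2.333 servings and 2.381 servings → $3.40.
So the least-cost plan costs $1.30.

$1.30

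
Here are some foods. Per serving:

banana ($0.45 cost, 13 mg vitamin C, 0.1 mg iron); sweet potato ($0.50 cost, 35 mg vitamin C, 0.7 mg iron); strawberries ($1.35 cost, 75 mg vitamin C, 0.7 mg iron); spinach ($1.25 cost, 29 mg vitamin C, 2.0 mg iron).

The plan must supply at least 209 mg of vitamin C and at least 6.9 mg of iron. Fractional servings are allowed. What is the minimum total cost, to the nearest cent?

Check every corner: each single food scaled to meet both minima, and each pair solved so both constraints bind.
banana only: max(209/13, 6.9/0.1) = 69 servings → $31.05.
sweet potato only: max(209/35, 6.9/0.7) = 9.857 servings → $4.93.
strawberries only: max(209/75, 6.9/0.7) = 9.857 servings → $13.31.
spinach only: max(209/29, 6.9/2.0) = 7.207 servings → $9.01.
banana + sweet potato: the both-tight solution has a negative serving — not a feasible corner.
banana + strawberries: the both-tight solution has a negative serving — not a feasible corner.
banana + spinach with both tight: 9.433 servings and 2.978 servings → $7.97.
sweet potato + strawberries: the both-tight solution has a negative serving — not a feasible corner.
sweet potato + spinach with both tight: 4.384 servings and 1.915 servings → $4.59.
strawberries + spinach with both tight: 1.68 servings and 2.862 servings → $5.85.
So the least-cost plan costs $4.59.

$4.59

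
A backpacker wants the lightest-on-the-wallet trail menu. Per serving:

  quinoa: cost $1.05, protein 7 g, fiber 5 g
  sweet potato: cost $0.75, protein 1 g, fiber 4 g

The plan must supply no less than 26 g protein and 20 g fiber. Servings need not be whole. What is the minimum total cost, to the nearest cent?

Two binding constraints pin down two serving amounts, so the optimal mix uses at most two foods. The candidates are each food alone (scaled to the tighter of protein/fiber) and each pair with both constraints tight.
quinoa only: max(26/7, 20/5) = 4 servings → $4.20.
sweet potato only: max(26/1, 20/4) = 26 servings → $19.50.
quinoa + sweet potato with both tight: 3.652 servings and 0.4348 servings → $4.16.
The minimum over all feasible corners is $4.16.

$4.16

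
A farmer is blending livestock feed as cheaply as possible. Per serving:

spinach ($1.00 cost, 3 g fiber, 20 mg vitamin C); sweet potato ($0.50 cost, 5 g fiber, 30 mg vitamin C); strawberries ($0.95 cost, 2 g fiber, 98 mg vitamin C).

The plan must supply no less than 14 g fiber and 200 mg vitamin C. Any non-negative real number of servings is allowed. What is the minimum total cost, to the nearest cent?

$2.41

For a min-cost LP with two ≥-constraints, a basic feasible solution has at most two positive variables.
spinach only: max(14/3, 200/20) = 10 servings → $10.00.
sweet potato only: max(14/5, 200/30) = 6.667 servings → $3.33.
strawberries only: max(14/2, 200/98) = 7 servings → $6.65.
spinach + sweet potato: intersection lies outside the first quadrant.
spinach + strawberries with both tight: 3.827 servings and 1.26 servings → $5.02.
sweet potato + strawberries with both tight: 2.26 servings and 1.349 servings → $2.41.
The minimum over all feasible corners is $2.41.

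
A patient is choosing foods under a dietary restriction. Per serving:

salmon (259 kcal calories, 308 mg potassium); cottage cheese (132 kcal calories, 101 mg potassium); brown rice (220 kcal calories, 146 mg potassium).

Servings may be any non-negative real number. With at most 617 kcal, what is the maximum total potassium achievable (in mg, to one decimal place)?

733.7 mg

Potassium per kcal: salmon 1.189, cottage cheese 0.7652, brown rice 0.6636.
With no serving limits, spend the whole calories allowance on salmon: 617 kcal / 259 kcal × 308 mg = 733.7 mg.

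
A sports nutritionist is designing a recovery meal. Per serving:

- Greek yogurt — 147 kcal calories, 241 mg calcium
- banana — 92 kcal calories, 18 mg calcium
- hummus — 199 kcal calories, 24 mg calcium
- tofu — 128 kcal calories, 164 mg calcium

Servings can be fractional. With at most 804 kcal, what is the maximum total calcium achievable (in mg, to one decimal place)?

Calcium per kcal: Greek yogurt 1.639, tofu 1.281, banana 0.1957, hummus 0.1206.
With no serving limits, spend the whole calories allowance on Greek yogurt: 804 kcal / 147 kcal × 241 mg = 1318.1 mg.

1318.1 mg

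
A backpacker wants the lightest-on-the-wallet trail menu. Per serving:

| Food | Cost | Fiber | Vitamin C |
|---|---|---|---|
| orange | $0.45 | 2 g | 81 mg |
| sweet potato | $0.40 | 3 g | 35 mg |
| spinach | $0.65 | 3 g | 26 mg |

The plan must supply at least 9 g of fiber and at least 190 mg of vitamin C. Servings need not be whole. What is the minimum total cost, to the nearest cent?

$1.47

With two linear requirements the optimum uses one or two foods; enumerate the corners.
orange only: max(9/2, 190/81) = 4.5 servings → $2.02.
sweet potato only: max(9/3, 190/35) = 5.429 servings → $2.17.
spinach only: max(9/3, 190/26) = 7.308 servings → $4.75.
orange + sweet potato with both tight: 1.474 servings and 2.017 servings → $1.47.
orange + spinach with both tight: 1.759 servings and 1.827 servings → $1.98.
sweet potato + spinach: intersection lies outside the first quadrant.
The minimum over all feasible corners is $1.47.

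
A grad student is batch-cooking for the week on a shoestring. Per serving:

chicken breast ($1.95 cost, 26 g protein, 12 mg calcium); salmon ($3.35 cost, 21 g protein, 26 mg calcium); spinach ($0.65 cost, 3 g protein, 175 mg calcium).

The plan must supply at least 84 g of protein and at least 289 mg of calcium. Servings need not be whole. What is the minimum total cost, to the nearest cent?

At the optimum either one food covers both requirements or two foods hit both targets exactly; no other combination can be cheaper.
chicken breast only: max(84/26, 289/12) = 24.08 servings → $46.96.
salmon only: max(84/21, 289/26) = 11.12 servings → $37.24.
spinach only: max(84/3, 289/175) = 28 servings → $18.20.
chicken breast + salmon: the both-tight solution has a negative serving — not a feasible corner.
chicken breast + spinach with both tight: 3.064 servings and 1.441 servings → $6.91.
salmon + spinach with both tight: 3.846 servings and 1.08 servings → $13.59.
Cheapest feasible corner: $6.91.

$6.91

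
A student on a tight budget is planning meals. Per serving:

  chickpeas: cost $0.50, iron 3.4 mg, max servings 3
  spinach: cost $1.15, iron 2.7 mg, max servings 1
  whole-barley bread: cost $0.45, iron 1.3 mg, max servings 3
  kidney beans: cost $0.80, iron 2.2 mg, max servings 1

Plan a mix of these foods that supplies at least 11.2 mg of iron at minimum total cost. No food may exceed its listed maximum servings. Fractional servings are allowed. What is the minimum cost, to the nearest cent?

Cost per mg of iron: chickpeas $0.1471, whole-barley bread $0.3462, kidney beans $0.3636, spinach $0.4259.
Take 3 servings of chickpeas: +10.2 mg iron for $1.50 (total $1.50, still need 1.0 mg).
Take 0.7692 servings of whole-barley bread: +1.0 mg iron for $0.35 (total $1.85, still need 0.0 mg).
Greedy by cheapest-per-mg is optimal for a single linear constraint, so the minimum cost is $1.85.

$1.85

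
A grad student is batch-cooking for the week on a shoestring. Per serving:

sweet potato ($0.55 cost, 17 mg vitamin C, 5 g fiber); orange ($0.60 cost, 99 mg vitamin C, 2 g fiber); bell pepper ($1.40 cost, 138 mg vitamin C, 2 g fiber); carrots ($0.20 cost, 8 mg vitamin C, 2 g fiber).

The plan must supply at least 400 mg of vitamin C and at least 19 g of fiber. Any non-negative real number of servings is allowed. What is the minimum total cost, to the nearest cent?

$3.32

At the optimum either one food covers both requirements or two foods hit both targets exactly; no other combination can be cheaper.
sweet potato only: max(400/17, 19/5) = 23.53 servings → $12.94.
orange only: max(400/99, 19/2) = 9.5 servings → $5.70.
bell pepper only: max(400/138, 19/2) = 9.5 servings → $13.30.
carrots only: max(400/8, 19/2) = 50 servings → $10.00.
sweet potato + orange with both tight: 2.345 servings and 3.638 servings → $3.47.
sweet potato + bell pepper with both tight: 2.777 servings and 2.556 servings → $5.11.
sweet potato + carrots: intersection lies outside the first quadrant.
orange + bell pepper: the both-tight solution has a negative serving — not a feasible corner.
orange + carrots with both tight: 3.56 servings and 5.94 servings → $3.32.
bell pepper + carrots with both tight: 2.492 servings and 7.008 servings → $4.89.
Cheapest feasible corner: $3.32.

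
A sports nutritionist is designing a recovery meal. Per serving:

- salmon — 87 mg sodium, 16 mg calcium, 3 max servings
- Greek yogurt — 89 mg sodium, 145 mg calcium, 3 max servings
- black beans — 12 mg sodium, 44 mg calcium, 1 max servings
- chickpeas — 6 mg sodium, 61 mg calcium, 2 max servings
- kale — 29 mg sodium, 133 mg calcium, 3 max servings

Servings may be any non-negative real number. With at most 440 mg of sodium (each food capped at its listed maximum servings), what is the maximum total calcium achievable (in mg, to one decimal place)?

1011.4 mg

Calcium per mg sodium: chickpeas 10.17, kale 4.586, black beans 3.667, Greek yogurt 1.629, salmon 0.1839.
Take 2 servings of chickpeas: uses 12 mg sodium, +122.0 mg calcium (running total 122.0 mg).
Take 3 servings of kale: uses 87 mg sodium, +399.0 mg calcium (running total 521.0 mg).
Take 1 serving of black beans: uses 12 mg sodium, +44.0 mg calcium (running total 565.0 mg).
Take 3 servings of Greek yogurt: uses 267 mg sodium, +435.0 mg calcium (running total 1000.0 mg).
Take 0.7126 servings of salmon: uses 62 mg sodium, +11.4 mg calcium (running total 1011.4 mg).
Filling greedily by calcium-per-mg sodium is optimal for one linear limit, giving 1011.4 mg.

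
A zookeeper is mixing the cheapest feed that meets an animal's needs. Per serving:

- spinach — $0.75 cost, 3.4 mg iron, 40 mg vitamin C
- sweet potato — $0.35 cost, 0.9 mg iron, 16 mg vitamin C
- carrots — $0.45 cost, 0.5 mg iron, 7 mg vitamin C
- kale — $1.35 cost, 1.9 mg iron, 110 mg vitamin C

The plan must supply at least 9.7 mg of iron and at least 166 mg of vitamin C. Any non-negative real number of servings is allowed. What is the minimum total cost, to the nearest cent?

spinach only: max(9.7/3.4, 166/40) = 4.15 servings → $3.11.
sweet potato only: max(9.7/0.9, 166/16) = 10.78 servings → $3.77.
carrots only: max(9.7/0.5, 166/7) = 23.71 servings → $10.67.
kale only: max(9.7/1.9, 166/110) = 5.105 servings → $6.89.
spinach + sweet potato with both tight: 0.3152 servings and 9.587 servings → $3.59.
spinach + carrots with both targets exact would need a negative amount; discard.
spinach + kale with both tight: 2.522 servings and 0.5919 servings → $2.69.
sweet potato + carrots with both tight: 8.882 servings and 3.412 servings → $4.64.
sweet potato + kale with both targets exact would need a negative amount; discard.
carrots + kale with both tight: 18.02 servings and 0.3621 servings → $8.60.
So the least-cost plan costs $2.69.

$2.69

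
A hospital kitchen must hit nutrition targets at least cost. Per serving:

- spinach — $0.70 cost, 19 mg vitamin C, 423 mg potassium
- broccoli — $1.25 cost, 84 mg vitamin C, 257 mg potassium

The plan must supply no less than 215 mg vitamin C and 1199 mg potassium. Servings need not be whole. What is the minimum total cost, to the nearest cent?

$3.82

Two binding constraints pin down two serving amounts, so the optimal mix uses at most two foods. The candidates are each food alone (scaled to the tighter of vitamin C/potassium) and each pair with both constraints tight.
spinach only: max(215/19, 1199/423) = 11.32 servings → $7.92.
broccoli only: max(215/84, 1199/257) = 4.665 servings → $5.83.
spinach + broccoli with both tight: 1.483 servings and 2.224 servings → $3.82.
So the least-cost plan costs $3.82.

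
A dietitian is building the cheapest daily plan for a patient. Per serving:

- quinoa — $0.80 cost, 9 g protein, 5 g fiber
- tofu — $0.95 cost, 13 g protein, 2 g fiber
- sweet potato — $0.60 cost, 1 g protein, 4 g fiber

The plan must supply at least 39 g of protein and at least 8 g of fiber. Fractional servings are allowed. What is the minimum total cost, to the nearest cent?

$2.93

Compare the cost at each extreme point of the feasible region.
quinoa only: max(39/9, 8/5) = 4.333 servings → $3.47.
tofu only: max(39/13, 8/2) = 4 servings → $3.80.
sweet potato only: max(39/1, 8/4) = 39 servings → $23.40.
quinoa + tofu with both tight: 0.5532 servings and 2.617 servings → $2.93.
quinoa + sweet potato: the both-tight solution has a negative serving — not a feasible corner.
tofu + sweet potato with both tight: 2.96 servings and 0.52 servings → $3.12.
So the least-cost plan costs $2.93.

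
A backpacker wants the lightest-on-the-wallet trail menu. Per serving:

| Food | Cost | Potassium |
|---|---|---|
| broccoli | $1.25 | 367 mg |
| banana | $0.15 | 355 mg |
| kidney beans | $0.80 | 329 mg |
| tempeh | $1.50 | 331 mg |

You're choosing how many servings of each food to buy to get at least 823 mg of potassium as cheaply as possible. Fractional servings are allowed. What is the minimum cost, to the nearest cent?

Cost per mg of potassium: banana $0.0004, kidney beans $0.0024, broccoli $0.0034, tempeh $0.0045.
With no serving limits, use only banana: 823 mg / 355 mg = 2.318 servings × $0.15 = $0.35.

$0.35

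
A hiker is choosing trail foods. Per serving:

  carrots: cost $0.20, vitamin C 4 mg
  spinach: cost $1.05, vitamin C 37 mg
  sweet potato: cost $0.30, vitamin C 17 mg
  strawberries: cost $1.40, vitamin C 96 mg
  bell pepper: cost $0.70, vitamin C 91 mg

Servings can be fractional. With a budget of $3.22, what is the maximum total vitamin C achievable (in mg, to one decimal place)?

Vitamin C per dollar: bell pepper 130, strawberries 68.57, sweet potato 56.67, spinach 35.24, carrots 20.
With no serving limits, spend the whole cost allowance on bell pepper: $3.22 / $0.70 × 91 mg = 418.6 mg.

418.6 mg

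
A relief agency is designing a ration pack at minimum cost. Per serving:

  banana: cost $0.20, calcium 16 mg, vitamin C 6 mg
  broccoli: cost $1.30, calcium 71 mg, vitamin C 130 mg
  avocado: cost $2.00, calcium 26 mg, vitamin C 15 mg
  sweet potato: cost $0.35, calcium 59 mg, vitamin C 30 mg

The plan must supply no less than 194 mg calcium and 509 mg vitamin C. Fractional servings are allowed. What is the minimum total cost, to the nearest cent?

$5.09

banana only: max(194/16, 509/6) = 84.83 servings → $16.97.
broccoli only: max(194/71, 509/130) = 3.915 servings → $5.09.
avocado only: max(194/26, 509/15) = 33.93 servings → $67.87.
sweet potato only: max(194/59, 509/30) = 16.97 servings → $5.94.
banana + broccoli: intersection lies outside the first quadrant.
banana + avocado with both targets exact would need a negative amount; discard.
banana + sweet potato with both targets exact would need a negative amount; discard.
broccoli + avocado with both targets exact would need a negative amount; discard.
broccoli + sweet potato: intersection lies outside the first quadrant.
avocado + sweet potato: the both-tight solution has a negative serving — not a feasible corner.
So the least-cost plan costs $5.09.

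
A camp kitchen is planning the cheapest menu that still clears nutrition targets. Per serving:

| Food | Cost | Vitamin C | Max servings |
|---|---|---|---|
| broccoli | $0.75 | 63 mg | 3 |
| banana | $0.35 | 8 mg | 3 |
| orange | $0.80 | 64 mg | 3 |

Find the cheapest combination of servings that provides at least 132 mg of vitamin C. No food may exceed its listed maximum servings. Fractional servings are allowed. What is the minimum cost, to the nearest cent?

$1.57

Cost per mg of vitamin C: broccoli $0.0119, orange $0.0125, banana $0.0437.
Take 2.095 servings of broccoli: +132.0 mg vitamin C for $1.57 (total $1.57, still need 0.0 mg).
Greedy by cheapest-per-mg is optimal for a single linear constraint, so the minimum cost is $1.57.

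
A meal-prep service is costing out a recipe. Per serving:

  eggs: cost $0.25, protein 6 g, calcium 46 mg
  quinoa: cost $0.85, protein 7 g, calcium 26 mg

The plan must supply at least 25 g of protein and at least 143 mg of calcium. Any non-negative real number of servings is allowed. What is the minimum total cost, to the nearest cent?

The cheapest plan sits at a corner of the feasible region — with two constraints it uses at most two foods.
eggs only: max(25/6, 143/46) = 4.167 servings → $1.04.
quinoa only: max(25/7, 143/26) = 5.5 servings → $4.67.
eggs + quinoa with both tight: 2.114 servings and 1.759 servings → $2.02.
So the least-cost plan costs $1.04.

$1.04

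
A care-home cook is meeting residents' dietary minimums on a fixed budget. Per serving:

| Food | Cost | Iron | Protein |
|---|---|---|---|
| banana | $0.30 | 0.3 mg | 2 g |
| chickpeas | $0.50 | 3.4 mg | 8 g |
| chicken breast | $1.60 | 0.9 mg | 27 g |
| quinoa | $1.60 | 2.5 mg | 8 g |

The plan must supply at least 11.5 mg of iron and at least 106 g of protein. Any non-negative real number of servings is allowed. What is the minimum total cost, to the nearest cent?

$6.35

The cheapest plan sits at a corner of the feasible region — with two constraints it uses at most two foods.
banana only: max(11.5/0.3, 106/2) = 53 servings → $15.90.
chickpeas only: max(11.5/3.4, 106/8) = 13.25 servings → $6.62.
chicken breast only: max(11.5/0.9, 106/27) = 12.78 servings → $20.44.
quinoa only: max(11.5/2.5, 106/8) = 13.25 servings → $21.20.
banana + chickpeas: the both-tight solution has a negative serving — not a feasible corner.
banana + chicken breast with both tight: 34.14 servings and 1.397 servings → $12.48.
banana + quinoa: the both-tight solution has a negative serving — not a feasible corner.
chickpeas + chicken breast with both tight: 2.543 servings and 3.173 servings → $6.35.
chickpeas + quinoa with both targets exact would need a negative amount; discard.
chicken breast + quinoa with both tight: 2.869 servings and 3.567 servings → $10.30.
The minimum over all feasible corners is $6.35.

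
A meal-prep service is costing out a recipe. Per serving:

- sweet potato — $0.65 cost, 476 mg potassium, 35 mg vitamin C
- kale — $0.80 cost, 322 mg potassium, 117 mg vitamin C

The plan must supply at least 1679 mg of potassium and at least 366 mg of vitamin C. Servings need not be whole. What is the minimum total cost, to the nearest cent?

$3.23

The cheapest plan sits at a corner of the feasible region — with two constraints it uses at most two foods.
sweet potato only: max(1679/476, 366/35) = 10.46 servings → $6.80.
kale only: max(1679/322, 366/117) = 5.214 servings → $4.17.
sweet potato + kale with both tight: 1.769 servings and 2.599 servings → $3.23.
So the least-cost plan costs $3.23.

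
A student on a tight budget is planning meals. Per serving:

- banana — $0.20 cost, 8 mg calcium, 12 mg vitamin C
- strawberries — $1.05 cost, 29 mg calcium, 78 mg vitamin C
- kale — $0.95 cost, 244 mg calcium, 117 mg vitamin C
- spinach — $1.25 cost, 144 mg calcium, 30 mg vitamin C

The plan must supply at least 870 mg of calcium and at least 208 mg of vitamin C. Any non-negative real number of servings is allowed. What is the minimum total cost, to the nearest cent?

A basic optimal solution has at most two foods positive. Try each food alone and each pair with both targets met exactly.
banana only: max(870/8, 208/12) = 108.8 servings → $21.75.
strawberries only: max(870/29, 208/78) = 30 servings → $31.50.
kale only: max(870/244, 208/117) = 3.566 servings → $3.39.
spinach only: max(870/144, 208/30) = 6.933 servings → $8.67.
banana + strawberries: the both-tight solution has a negative serving — not a feasible corner.
banana + kale with both targets exact would need a negative amount; discard.
banana + spinach with both tight: 2.589 servings and 5.898 servings → $7.89.
strawberries + kale: intersection lies outside the first quadrant.
strawberries + spinach with both tight: 0.3717 servings and 5.967 servings → $7.85.
kale + spinach with both tight: 0.4043 servings and 5.357 servings → $7.08.
Cheapest feasible corner: $3.39.

$3.39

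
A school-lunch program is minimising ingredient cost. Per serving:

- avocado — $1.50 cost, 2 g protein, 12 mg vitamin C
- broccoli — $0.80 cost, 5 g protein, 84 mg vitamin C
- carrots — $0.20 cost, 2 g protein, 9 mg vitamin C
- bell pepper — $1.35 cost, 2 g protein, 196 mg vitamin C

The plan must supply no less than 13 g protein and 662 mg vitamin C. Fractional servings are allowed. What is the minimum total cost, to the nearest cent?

$4.89

This is a tiny linear program; its minimum lies at a vertex of the feasible set. List the vertices and price them.
avocado only: max(13/2, 662/12) = 55.17 servings → $82.75.
broccoli only: max(13/5, 662/84) = 7.881 servings → $6.30.
carrots only: max(13/2, 662/9) = 73.56 servings → $14.71.
bell pepper only: max(13/2, 662/196) = 6.5 servings → $8.78.
avocado + broccoli with both targets exact would need a negative amount; discard.
avocado + carrots: the both-tight solution has a negative serving — not a feasible corner.
avocado + bell pepper with both tight: 3.326 servings and 3.174 servings → $9.27.
broccoli + carrots: the both-tight solution has a negative serving — not a feasible corner.
broccoli + bell pepper with both tight: 1.507 servings and 2.732 servings → $4.89.
carrots + bell pepper with both tight: 3.273 servings and 3.227 servings → $5.01.
The minimum over all feasible corners is $4.89.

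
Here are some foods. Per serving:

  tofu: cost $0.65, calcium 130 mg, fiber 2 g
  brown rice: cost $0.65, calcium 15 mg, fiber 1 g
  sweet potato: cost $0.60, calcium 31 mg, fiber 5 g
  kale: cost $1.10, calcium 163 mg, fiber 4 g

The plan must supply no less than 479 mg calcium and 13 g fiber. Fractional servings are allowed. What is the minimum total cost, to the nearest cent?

$2.95

Check every corner: each single food scaled to meet both minima, and each pair solved so both constraints bind.
tofu only: max(479/130, 13/2) = 6.5 servings → $4.22.
brown rice only: max(479/15, 13/1) = 31.93 servings → $20.76.
sweet potato only: max(479/31, 13/5) = 15.45 servings → $9.27.
kale only: max(479/163, 13/4) = 3.25 servings → $3.58.
tofu + brown rice with both tight: 2.84 servings and 7.32 servings → $6.60.
tofu + sweet potato with both tight: 3.388 servings and 1.245 servings → $2.95.
tofu + kale: intersection lies outside the first quadrant.
brown rice + sweet potato with both targets exact would need a negative amount; discard.
brown rice + kale with both tight: 1.971 servings and 2.757 servings → $4.31.
sweet potato + kale with both tight: 0.2938 servings and 2.883 servings → $3.35.
The minimum over all feasible corners is $2.95.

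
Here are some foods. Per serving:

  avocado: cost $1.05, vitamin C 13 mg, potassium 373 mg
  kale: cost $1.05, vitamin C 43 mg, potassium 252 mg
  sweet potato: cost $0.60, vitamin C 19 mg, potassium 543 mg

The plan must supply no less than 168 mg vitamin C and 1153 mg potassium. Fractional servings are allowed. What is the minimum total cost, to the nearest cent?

For a min-cost LP with two ≥-constraints, a basic feasible solution has at most two positive variables.
avocado only: max(168/13, 1153/373) = 12.92 servings → $13.57.
kale only: max(168/43, 1153/252) = 4.575 servings → $4.80.
sweet potato only: max(168/19, 1153/543) = 8.842 servings → $5.31.
avocado + kale with both tight: 0.5675 servings and 3.735 servings → $4.52.
avocado + sweet potato with both targets exact would need a negative amount; discard.
kale + sweet potato with both tight: 3.735 servings and 0.3902 servings → $4.16.
So the least-cost plan costs $4.16.

$4.16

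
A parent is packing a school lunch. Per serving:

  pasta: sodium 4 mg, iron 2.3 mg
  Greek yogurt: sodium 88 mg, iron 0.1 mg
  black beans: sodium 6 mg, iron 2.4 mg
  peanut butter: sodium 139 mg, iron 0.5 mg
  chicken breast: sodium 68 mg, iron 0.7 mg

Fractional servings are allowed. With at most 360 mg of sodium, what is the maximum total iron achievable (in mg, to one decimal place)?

Iron per mg sodium: pasta 0.575, black beans 0.4, chicken breast 0.01029, peanut butter 0.003597, Greek yogurt 0.001136.
With no serving limits, spend the whole sodium allowance on pasta: 360 mg / 4 mg × 2.3 mg = 207.0 mg.

207.0 mg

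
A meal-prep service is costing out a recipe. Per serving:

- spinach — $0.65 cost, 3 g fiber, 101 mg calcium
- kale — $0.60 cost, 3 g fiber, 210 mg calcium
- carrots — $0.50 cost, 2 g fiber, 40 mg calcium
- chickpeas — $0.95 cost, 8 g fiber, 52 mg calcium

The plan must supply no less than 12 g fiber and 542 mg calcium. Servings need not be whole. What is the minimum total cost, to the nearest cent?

$2.02

Minimising a linear cost over {fiber ≥ 12, calcium ≥ 542, servings ≥ 0} — the optimum is at a vertex, using one or two foods.
spinach only: max(12/3, 542/101) = 5.366 servings → $3.49.
kale only: max(12/3, 542/210) = 4 servings → $2.40.
carrots only: max(12/2, 542/40) = 13.55 servings → $6.78.
chickpeas only: max(12/8, 542/52) = 10.42 servings → $9.90.
spinach + kale with both tight: 2.734 servings and 1.266 servings → $2.54.
spinach + carrots with both targets exact would need a negative amount; discard.
spinach + chickpeas: intersection lies outside the first quadrant.
kale + carrots with both tight: 2.013 servings and 2.98 servings → $2.70.
kale + chickpeas with both tight: 2.436 servings and 0.5866 servings → $2.02.
carrots + chickpeas: the both-tight solution has a negative serving — not a feasible corner.
Cheapest feasible corner: $2.02.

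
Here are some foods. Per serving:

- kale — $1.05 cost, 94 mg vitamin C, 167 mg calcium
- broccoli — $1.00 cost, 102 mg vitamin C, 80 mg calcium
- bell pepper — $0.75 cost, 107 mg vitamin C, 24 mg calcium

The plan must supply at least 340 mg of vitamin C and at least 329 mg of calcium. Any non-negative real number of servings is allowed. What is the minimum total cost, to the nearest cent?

Check every corner: each single food scaled to meet both minima, and each pair solved so both constraints bind.
kale only: max(340/94, 329/167) = 3.617 servings → $3.80.
broccoli only: max(340/102, 329/80) = 4.112 servings → $4.11.
bell pepper only: max(340/107, 329/24) = 13.71 servings → $10.28.
kale + broccoli with both tight: 0.6683 servings and 2.717 servings → $3.42.
kale + bell pepper with both tight: 1.732 servings and 1.656 servings → $3.06.
broccoli + bell pepper: the both-tight solution has a negative serving — not a feasible corner.
The minimum over all feasible corners is $3.06.

$3.06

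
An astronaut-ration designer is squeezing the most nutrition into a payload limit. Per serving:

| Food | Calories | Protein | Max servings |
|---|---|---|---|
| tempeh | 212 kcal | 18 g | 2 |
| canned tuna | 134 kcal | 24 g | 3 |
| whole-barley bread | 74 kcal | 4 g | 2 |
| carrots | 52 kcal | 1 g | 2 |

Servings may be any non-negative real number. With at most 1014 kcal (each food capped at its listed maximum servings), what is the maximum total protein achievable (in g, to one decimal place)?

Protein per kcal: canned tuna 0.1791, tempeh 0.08491, whole-barley bread 0.05405, carrots 0.01923.
Take 3 servings of canned tuna: uses 402 kcal, +72.0 g protein (running total 72.0 g).
Take 2 servings of tempeh: uses 424 kcal, +36.0 g protein (running total 108.0 g).
Take 2 servings of whole-barley bread: uses 148 kcal, +8.0 g protein (running total 116.0 g).
Take 0.7692 servings of carrots: uses 40 kcal, +0.8 g protein (running total 116.8 g).
Filling greedily by protein-per-kcal is optimal for one linear limit, giving 116.8 g.

116.8 g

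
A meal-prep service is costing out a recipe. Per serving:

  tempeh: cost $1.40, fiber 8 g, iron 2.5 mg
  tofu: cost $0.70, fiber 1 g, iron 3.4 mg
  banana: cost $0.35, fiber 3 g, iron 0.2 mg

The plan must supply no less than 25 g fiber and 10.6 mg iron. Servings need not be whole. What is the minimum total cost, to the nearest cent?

A basic optimal solution has at most two foods positive. Try each food alone and each pair with both targets met exactly.
tempeh only: max(25/8, 10.6/2.5) = 4.24 servings → $5.94.
tofu only: max(25/1, 10.6/3.4) = 25 servings → $17.50.
banana only: max(25/3, 10.6/0.2) = 53 servings → $18.55.
tempeh + tofu with both tight: 3.012 servings and 0.9028 servings → $4.85.
tempeh + banana with both targets exact would need a negative amount; discard.
tofu + banana with both tight: 2.68 servings and 7.44 servings → $4.48.
The minimum over all feasible corners is $4.48.

$4.48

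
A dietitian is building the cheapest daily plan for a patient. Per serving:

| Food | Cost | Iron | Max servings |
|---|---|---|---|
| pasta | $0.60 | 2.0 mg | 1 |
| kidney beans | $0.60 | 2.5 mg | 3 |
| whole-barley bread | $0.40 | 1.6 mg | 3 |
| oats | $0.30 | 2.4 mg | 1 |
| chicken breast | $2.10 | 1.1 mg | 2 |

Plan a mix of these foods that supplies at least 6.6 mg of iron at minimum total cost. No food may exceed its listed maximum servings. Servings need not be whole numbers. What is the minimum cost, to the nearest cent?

$1.31

Cost per mg of iron: oats $0.1250, kidney beans $0.2400, whole-barley bread $0.2500, pasta $0.3000, chicken breast $1.9091.
Take 1 serving of oats: +2.4 mg iron for $0.30 (total $0.30, still need 4.2 mg).
Take 1.68 servings of kidney beans: +4.2 mg iron for $1.01 (total $1.31, still need 0.0 mg).
Filling from the cheapest source first is optimal under one linear minimum: $1.31.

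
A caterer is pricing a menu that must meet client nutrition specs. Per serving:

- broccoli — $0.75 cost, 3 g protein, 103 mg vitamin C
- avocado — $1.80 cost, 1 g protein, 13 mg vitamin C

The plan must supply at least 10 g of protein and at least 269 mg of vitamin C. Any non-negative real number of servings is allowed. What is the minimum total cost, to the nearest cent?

$2.50

A basic optimal solution has at most two foods positive. Try each food alone and each pair with both targets met exactly.
broccoli only: max(10/3, 269/103) = 3.333 servings → $2.50.
avocado only: max(10/1, 269/13) = 20.69 servings → $37.25.
broccoli + avocado with both tight: 2.172 servings and 3.484 servings → $7.90.
So the least-cost plan costs $2.50.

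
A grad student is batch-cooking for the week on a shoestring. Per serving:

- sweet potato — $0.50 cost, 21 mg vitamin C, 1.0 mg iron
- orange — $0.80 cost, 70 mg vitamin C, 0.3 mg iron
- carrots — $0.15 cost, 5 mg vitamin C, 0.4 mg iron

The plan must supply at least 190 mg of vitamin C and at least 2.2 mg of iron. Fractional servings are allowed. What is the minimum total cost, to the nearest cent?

An LP optimum is at a vertex; with two nutrient constraints at most two foods are used. Check each candidate.
sweet potato only: max(190/21, 2.2/1.0) = 9.048 servings → $4.52.
orange only: max(190/70, 2.2/0.3) = 7.333 servings → $5.87.
carrots only: max(190/5, 2.2/0.4) = 38 servings → $5.70.
sweet potato + orange with both tight: 1.523 servings and 2.257 servings → $2.57.
sweet potato + carrots with both targets exact would need a negative amount; discard.
orange + carrots with both tight: 2.453 servings and 3.66 servings → $2.51.
So the least-cost plan costs $2.51.

$2.51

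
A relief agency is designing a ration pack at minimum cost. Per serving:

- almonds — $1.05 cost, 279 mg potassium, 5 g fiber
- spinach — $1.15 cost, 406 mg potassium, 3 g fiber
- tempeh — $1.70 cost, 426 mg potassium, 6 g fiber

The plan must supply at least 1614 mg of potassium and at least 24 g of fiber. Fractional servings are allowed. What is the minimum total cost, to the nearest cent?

Compare the cost at each extreme point of the feasible region.
almonds only: max(1614/279, 24/5) = 5.785 servings → $6.07.
spinach only: max(1614/406, 24/3) = 8 servings → $9.20.
tempeh only: max(1614/426, 24/6) = 4 servings → $6.80.
almonds + spinach with both tight: 4.109 servings and 1.152 servings → $5.64.
almonds + tempeh with both tight: 1.184 servings and 3.013 servings → $6.37.
spinach + tempeh with both targets exact would need a negative amount; discard.
The minimum over all feasible corners is $5.64.

$5.64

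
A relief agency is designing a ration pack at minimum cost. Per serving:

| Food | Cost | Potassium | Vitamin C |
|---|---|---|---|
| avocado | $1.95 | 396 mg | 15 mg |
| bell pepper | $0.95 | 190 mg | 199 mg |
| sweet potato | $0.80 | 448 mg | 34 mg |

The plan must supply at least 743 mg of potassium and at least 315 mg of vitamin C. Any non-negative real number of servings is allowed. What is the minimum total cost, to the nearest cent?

$2.18

An LP optimum is at a vertex; with two nutrient constraints at most two foods are used. Check each candidate.
avocado only: max(743/396, 315/15) = 21 servings → $40.95.
bell pepper only: max(743/190, 315/199) = 3.911 servings → $3.71.
sweet potato only: max(743/448, 315/34) = 9.265 servings → $7.41.
avocado + bell pepper with both tight: 1.159 servings and 1.496 servings → $3.68.
avocado + sweet potato: intersection lies outside the first quadrant.
bell pepper + sweet potato with both tight: 1.401 servings and 1.064 servings → $2.18.
Cheapest feasible corner: $2.18.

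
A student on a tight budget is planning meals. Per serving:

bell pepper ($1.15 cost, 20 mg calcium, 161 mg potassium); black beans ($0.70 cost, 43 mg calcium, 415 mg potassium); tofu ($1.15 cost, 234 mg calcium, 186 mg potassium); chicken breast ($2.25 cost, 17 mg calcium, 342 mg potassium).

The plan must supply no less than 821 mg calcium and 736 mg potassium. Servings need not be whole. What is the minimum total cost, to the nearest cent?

$4.14

This is a tiny linear program; its minimum lies at a vertex of the feasible set. List the vertices and price them.
bell pepper only: max(821/20, 736/161) = 41.05 servings → $47.21.
black beans only: max(821/43, 736/415) = 19.09 servings → $13.37.
tofu only: max(821/234, 736/186) = 3.957 servings → $4.55.
chicken breast only: max(821/17, 736/342) = 48.29 servings → $108.66.
bell pepper + black beans: the both-tight solution has a negative serving — not a feasible corner.
bell pepper + tofu with both tight: 0.5748 servings and 3.459 servings → $4.64.
bell pepper + chicken breast: intersection lies outside the first quadrant.
black beans + tofu with both tight: 0.219 servings and 3.468 servings → $4.14.
black beans + chicken breast: intersection lies outside the first quadrant.
tofu + chicken breast with both tight: 3.49 servings and 0.2539 servings → $4.58.
Cheapest feasible corner: $4.14.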